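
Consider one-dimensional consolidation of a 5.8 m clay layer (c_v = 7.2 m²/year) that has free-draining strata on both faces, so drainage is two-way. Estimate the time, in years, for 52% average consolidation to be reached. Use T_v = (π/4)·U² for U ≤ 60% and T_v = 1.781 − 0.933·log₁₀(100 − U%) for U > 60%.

t ≈ 0.248 years

Drainage path length: H_d = H/2 = 2.9 m (double drainage).
U ≤ 60%: T_v = (π/4)·U² = (π/4)×0.52² = 0.21237.
t = T_v·H_d²/c_v = 0.21237×2.9²/7.2 = 0.2481 years.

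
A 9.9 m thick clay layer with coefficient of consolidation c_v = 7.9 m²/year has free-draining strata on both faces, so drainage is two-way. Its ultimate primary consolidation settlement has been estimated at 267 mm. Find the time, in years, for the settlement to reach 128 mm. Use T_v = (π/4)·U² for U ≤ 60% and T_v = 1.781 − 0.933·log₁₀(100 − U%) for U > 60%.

Drainage path length: H_d = H/2 = 4.95 m (double drainage).
U = S(t)/S_ult = 128/267 = 0.4794.
U ≤ 60%: T_v = (π/4)·U² = (π/4)×0.4794² = 0.1805.
t = T_v·H_d²/c_v = 0.1805×4.95²/7.9 = 0.5598 years.

t ≈ 0.56 years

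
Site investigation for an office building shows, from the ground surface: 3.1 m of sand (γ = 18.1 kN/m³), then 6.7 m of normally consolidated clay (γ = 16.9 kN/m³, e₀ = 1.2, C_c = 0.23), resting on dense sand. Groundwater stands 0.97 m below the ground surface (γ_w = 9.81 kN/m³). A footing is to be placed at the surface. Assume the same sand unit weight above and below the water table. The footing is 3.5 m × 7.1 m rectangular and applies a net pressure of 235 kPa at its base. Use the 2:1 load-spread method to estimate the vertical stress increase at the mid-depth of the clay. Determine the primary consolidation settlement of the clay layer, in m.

S_c ≈ 0.168 m

Mid-depth of clay below the ground surface: z = 3.1 + 6.7/2 = 6.45 m.
Total vertical stress at mid-clay: σ_v = 18.1×3.1 + 16.9×3.35 = 112.72 kPa.
Pore pressure: u = 9.81×(6.45 − 0.97) = 53.759 kPa.
Initial effective stress: σ'_0 = σ_v − u = 112.72 − 53.759 = 58.961 kPa.
Stress increase at mid-clay by the 2:1 spreading method:
Δσ = qBL/((B+z)(L+z)) = 235×3.5×7.1/((3.5+6.45)(7.1+6.45)) = 43.314 kPa
Final effective stress: σ'_f = σ'_0 + Δσ = 58.961 + 43.314 = 102.28 kPa.
Normally consolidated clay, so the full stress increment lies on the virgin compression line:
S_c = C_c·H/(1+e₀)·log₁₀(σ'_f/σ'_0) = 0.23×6.7/(1+1.2)×log₁₀(102.28/58.961)
    = 0.70045 × 0.23923 = 0.1676 m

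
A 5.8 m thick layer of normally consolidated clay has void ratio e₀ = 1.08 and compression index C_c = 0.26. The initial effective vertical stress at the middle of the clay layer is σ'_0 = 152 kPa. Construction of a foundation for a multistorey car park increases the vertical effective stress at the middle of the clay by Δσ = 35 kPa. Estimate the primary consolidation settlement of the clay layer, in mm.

Final effective stress: σ'_f = σ'_0 + Δσ = 152 + 35 = 187 kPa.
Normally consolidated clay, so the full stress increment lies on the virgin compression line:
S_c = C_c·H/(1+e₀)·log₁₀(σ'_f/σ'_0) = 0.26×5.8/(1+1.08)×log₁₀(187/152)
    = 0.725 × 0.089998 = 0.06525 m

S_c ≈ 65.2 mm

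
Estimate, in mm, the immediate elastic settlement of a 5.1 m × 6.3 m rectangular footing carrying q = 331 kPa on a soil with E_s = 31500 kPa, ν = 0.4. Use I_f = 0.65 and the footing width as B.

Immediate (elastic) settlement: S_e = q·B·(1−ν²)/E_s · I_f.
S_e = 331 × 5.1 × (1 − 0.4²) / 31500 × 0.65
    = 331 × 5.1 × 0.84 / 31500 × 0.65
    = 0.02926 m = 29.26 mm

S_e ≈ 29.3 mm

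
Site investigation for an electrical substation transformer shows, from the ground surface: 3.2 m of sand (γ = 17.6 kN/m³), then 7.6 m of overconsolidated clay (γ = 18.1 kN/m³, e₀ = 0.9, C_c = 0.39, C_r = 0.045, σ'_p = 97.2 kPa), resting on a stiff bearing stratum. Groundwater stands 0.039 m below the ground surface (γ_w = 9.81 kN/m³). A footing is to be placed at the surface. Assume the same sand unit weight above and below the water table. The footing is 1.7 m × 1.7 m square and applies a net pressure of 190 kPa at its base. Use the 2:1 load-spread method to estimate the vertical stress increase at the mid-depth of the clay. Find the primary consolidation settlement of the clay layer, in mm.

S_c ≈ 9.39 mm

Mid-depth of clay below the ground surface: z = 3.2 + 7.6/2 = 7 m.
Total vertical stress at mid-clay: σ_v = 17.6×3.2 + 18.1×3.8 = 125.1 kPa.
Pore pressure: u = 9.81×(7 − 0.039) = 68.287 kPa.
Initial effective stress: σ'_0 = σ_v − u = 125.1 − 68.287 = 56.813 kPa.
Stress increase at mid-clay by the 2:1 spreading method:
Δσ = qBL/((B+z)(L+z)) = 190×1.7×1.7/((1.7+7)(1.7+7)) = 7.2546 kPa
Final effective stress: σ'_f = 56.813 + 7.2546 = 64.068 kPa.
σ'_f = 64.068 ≤ σ'_p = 97.2 kPa, so the clay remains overconsolidated and only the recompression index applies:
S_c = C_r·H/(1+e₀)·log₁₀(σ'_f/σ'_0) = 0.045×7.6/1.9×log₁₀(64.068/56.813)
    = 0.18 × 0.052193 = 0.009395 m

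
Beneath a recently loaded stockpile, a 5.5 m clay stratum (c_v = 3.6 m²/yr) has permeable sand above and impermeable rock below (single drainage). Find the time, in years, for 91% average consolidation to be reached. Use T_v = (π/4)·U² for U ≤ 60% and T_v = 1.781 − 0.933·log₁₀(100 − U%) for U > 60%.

Drainage path length: H_d = H = 5.5 m (single drainage).
U > 60%: T_v = 1.781 − 0.933·log₁₀(100 − 91) = 0.89069.
t = T_v·H_d²/c_v = 0.89069×5.5²/3.6 = 7.484 years.

t ≈ 7.48 years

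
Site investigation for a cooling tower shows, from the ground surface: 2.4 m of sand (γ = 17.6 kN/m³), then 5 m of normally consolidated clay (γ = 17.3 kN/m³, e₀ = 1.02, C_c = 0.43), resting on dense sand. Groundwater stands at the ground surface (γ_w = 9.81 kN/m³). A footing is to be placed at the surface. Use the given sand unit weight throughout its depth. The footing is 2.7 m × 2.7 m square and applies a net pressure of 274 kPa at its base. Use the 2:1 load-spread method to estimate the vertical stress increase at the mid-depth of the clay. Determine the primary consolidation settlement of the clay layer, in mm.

Mid-depth of clay below the ground surface: z = 2.4 + 5/2 = 4.9 m.
Total vertical stress at mid-clay: σ_v = 17.6×2.4 + 17.3×2.5 = 85.49 kPa.
Pore pressure: u = 9.81×(4.9 − 0) = 48.069 kPa.
Initial effective stress: σ'_0 = σ_v − u = 85.49 − 48.069 = 37.421 kPa.
Stress increase at mid-clay by the 2:1 spreading method:
Δσ = qBL/((B+z)(L+z)) = 274×2.7×2.7/((2.7+4.9)(2.7+4.9)) = 34.582 kPa
Final effective stress: σ'_f = σ'_0 + Δσ = 37.421 + 34.582 = 72.003 kPa.
Normally consolidated clay, so the full stress increment lies on the virgin compression line:
S_c = C_c·H/(1+e₀)·log₁₀(σ'_f/σ'_0) = 0.43×5/(1+1.02)×log₁₀(72.003/37.421)
    = 1.0644 × 0.28424 = 0.3025 m

S_c ≈ 303 mm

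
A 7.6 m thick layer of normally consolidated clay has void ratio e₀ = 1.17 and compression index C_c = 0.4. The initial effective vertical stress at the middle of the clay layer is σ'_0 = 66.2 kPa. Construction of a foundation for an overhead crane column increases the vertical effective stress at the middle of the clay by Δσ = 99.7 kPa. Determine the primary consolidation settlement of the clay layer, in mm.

Final effective stress: σ'_f = σ'_0 + Δσ = 66.2 + 99.7 = 165.9 kPa.
Normally consolidated clay, so the full stress increment lies on the virgin compression line:
S_c = C_c·H/(1+e₀)·log₁₀(σ'_f/σ'_0) = 0.4×7.6/(1+1.17)×log₁₀(165.9/66.2)
    = 1.4009 × 0.39899 = 0.5589 m

S_c ≈ 559 mm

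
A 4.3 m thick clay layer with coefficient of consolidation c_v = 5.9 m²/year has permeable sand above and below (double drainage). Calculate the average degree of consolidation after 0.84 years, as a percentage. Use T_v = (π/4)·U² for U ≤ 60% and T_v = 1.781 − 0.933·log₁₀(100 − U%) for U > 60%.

U ≈ 94.2 %

Drainage path length: H_d = H/2 = 2.15 m (double drainage).
T_v = c_v·t/H_d² = 5.9×0.84/2.15² = 1.0721.
T_v = 1.0721 corresponds to the U > 60% branch:
U = 1 − 10^((1.781 − T_v)/0.933)/100 = 0.9425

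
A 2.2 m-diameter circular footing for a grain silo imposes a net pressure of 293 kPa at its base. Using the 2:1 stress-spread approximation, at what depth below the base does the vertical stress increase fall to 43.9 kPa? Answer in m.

2:1 spreading — at depth z the loaded area has grown by z in each plan dimension:
qD²/(D+z)² = Δσ_z ⇒ z = D(√(q/Δσ_z) − 1) = 2.2×(√(293/43.9) − 1) = 3.484 m

z ≈ 3.48 m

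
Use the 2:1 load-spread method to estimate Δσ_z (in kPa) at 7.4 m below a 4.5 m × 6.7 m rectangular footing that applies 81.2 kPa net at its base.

By the 2:1 method the load spreads at 1 horizontal : 2 vertical, so at depth z the loaded area has grown by z in each plan dimension:
Δσ = qBL/((B+z)(L+z)) = 81.2×4.5×6.7/((4.5+7.4)(6.7+7.4)) = 14.591 kPa

Δσ_z ≈ 14.6 kPa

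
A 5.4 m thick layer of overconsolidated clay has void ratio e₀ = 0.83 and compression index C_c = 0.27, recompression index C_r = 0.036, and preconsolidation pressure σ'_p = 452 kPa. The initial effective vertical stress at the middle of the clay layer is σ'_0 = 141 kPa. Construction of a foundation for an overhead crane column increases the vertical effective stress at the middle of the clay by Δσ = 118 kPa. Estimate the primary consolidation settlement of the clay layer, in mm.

S_c ≈ 28.1 mm

Final effective stress: σ'_f = 141 + 118 = 259 kPa.
σ'_f = 259 ≤ σ'_p = 452 kPa, so the clay remains overconsolidated and only the recompression index applies:
S_c = C_r·H/(1+e₀)·log₁₀(σ'_f/σ'_0) = 0.036×5.4/1.83×log₁₀(259/141)
    = 0.10623 × 0.26408 = 0.02805 m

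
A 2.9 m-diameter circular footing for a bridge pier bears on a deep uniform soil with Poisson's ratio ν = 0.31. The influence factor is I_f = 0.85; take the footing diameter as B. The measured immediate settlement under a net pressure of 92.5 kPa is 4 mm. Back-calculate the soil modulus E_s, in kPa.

S_e = q·B·(1−ν²)/E_s · I_f  ⇒  E_s = q·B·(1−ν²)·I_f / S_e.
E_s = 92.5 × 2.9 × 0.9039 × 0.85 / 0.004 = 51530 kPa

E_s ≈ 51500 kPa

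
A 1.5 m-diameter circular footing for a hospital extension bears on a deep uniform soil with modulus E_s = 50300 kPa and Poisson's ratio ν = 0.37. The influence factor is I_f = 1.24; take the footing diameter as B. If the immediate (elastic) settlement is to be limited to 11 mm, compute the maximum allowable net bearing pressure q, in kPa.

q ≈ 345 kPa

S_e = q·B·(1−ν²)/E_s · I_f  ⇒  q = S_e·E_s / (B·(1−ν²)·I_f).
q = 0.011 × 50300 / (1.5 × 0.8631 × 1.24) = 344.7 kPa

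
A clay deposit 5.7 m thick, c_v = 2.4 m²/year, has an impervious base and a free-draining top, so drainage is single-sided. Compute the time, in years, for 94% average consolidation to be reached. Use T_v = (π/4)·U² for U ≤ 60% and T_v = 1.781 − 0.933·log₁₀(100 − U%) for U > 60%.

Drainage path length: H_d = H = 5.7 m (single drainage).
U > 60%: T_v = 1.781 − 0.933·log₁₀(100 − 94) = 1.055.
t = T_v·H_d²/c_v = 1.055×5.7²/2.4 = 14.28 years.

t ≈ 14.3 years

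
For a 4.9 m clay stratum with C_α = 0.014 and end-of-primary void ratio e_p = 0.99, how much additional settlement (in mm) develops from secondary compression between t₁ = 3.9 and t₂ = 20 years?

Secondary compression: S_s = C_α·H/(1+e_p)·log₁₀(t₂/t₁)
S_s = 0.014×4.9/(1+0.99)×log₁₀(20/3.9)
    = 0.03447 × 0.71 = 0.02447 m

S_s ≈ 24.5 mm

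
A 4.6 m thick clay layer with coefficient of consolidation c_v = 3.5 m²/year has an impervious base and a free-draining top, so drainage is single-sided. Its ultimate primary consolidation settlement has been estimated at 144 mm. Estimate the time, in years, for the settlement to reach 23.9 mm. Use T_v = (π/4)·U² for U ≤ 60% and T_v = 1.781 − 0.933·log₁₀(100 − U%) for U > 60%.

t ≈ 0.131 years

Drainage path length: H_d = H = 4.6 m (single drainage).
U = S(t)/S_ult = 23.9/144 = 0.166.
U ≤ 60%: T_v = (π/4)·U² = (π/4)×0.16597² = 0.021635.
t = T_v·H_d²/c_v = 0.021635×4.6²/3.5 = 0.1308 years.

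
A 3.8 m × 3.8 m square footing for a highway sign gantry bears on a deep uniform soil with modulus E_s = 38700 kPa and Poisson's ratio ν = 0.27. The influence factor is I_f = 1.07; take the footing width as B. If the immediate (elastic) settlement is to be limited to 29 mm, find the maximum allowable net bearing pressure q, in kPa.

S_e = q·B·(1−ν²)/E_s · I_f  ⇒  q = S_e·E_s / (B·(1−ν²)·I_f).
q = 0.029 × 38700 / (3.8 × 0.9271 × 1.07) = 297.7 kPa

q ≈ 298 kPa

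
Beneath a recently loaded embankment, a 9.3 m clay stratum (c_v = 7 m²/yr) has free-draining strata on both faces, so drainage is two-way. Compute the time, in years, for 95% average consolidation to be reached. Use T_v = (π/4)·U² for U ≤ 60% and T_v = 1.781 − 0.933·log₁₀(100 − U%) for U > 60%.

Drainage path length: H_d = H/2 = 4.65 m (double drainage).
U > 60%: T_v = 1.781 − 0.933·log₁₀(100 − 95) = 1.1289.
t = T_v·H_d²/c_v = 1.1289×4.65²/7 = 3.487 years.

t ≈ 3.49 years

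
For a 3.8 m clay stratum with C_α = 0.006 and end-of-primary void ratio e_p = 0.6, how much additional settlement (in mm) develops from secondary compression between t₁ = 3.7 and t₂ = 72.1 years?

Secondary compression: S_s = C_α·H/(1+e_p)·log₁₀(t₂/t₁)
S_s = 0.006×3.8/(1+0.6)×log₁₀(72.1/3.7)
    = 0.01425 × 1.29 = 0.01838 m

S_s ≈ 18.4 mm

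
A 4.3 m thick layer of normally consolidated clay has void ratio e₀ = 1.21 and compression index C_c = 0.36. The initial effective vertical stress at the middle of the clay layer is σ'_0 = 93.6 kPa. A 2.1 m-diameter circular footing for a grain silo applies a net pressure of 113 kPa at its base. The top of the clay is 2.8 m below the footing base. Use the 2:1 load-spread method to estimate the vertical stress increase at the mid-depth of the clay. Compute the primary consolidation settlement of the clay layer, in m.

Mid-depth of clay below the footing base: z = 2.8 + 4.3/2 = 4.95 m.
Stress increase at mid-clay by the 2:1 spreading method:
Δσ ≈ qD²/(D+z)² = 113×2.1²/(2.1+4.95)² = 10.026 kPa
Final effective stress: σ'_f = σ'_0 + Δσ = 93.6 + 10.026 = 103.63 kPa.
Normally consolidated clay, so the full stress increment lies on the virgin compression line:
S_c = C_c·H/(1+e₀)·log₁₀(σ'_f/σ'_0) = 0.36×4.3/(1+1.21)×log₁₀(103.63/93.6)
    = 0.70045 × 0.04421 = 0.03097 m

S_c ≈ 0.031 m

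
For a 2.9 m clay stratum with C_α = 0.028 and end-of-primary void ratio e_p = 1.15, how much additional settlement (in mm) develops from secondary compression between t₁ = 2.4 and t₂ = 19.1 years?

S_s ≈ 34 mm

Secondary compression: S_s = C_α·H/(1+e_p)·log₁₀(t₂/t₁)
S_s = 0.028×2.9/(1+1.15)×log₁₀(19.1/2.4)
    = 0.03777 × 0.9008 = 0.03402 m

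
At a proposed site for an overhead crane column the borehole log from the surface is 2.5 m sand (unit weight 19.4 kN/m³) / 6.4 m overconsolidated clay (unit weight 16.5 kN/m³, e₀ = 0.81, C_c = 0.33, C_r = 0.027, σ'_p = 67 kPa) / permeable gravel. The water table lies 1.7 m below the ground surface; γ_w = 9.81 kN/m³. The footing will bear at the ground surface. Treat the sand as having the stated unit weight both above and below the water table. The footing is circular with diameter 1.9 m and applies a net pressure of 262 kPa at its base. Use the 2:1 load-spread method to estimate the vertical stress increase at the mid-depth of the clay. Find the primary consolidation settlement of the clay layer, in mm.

Mid-depth of clay below the ground surface: z = 2.5 + 6.4/2 = 5.7 m.
Total vertical stress at mid-clay: σ_v = 19.4×2.5 + 16.5×3.2 = 101.3 kPa.
Pore pressure: u = 9.81×(5.7 − 1.7) = 39.24 kPa.
Initial effective stress: σ'_0 = σ_v − u = 101.3 − 39.24 = 62.06 kPa.
Stress increase at mid-clay by the 2:1 spreading method:
Δσ ≈ qD²/(D+z)² = 262×1.9²/(1.9+5.7)² = 16.375 kPa
Final effective stress: σ'_f = 62.06 + 16.375 = 78.435 kPa.
σ'_f = 78.435 > σ'_p = 67 kPa, so the stress path crosses the preconsolidation pressure — recompression up to σ'_p, then virgin compression beyond:
S_c = H/(1+e₀)·[C_r·log₁₀(σ'_p/σ'_0) + C_c·log₁₀(σ'_f/σ'_p)]
    = 6.4/1.81 × [0.027×log₁₀(67/62.06) + 0.33×log₁₀(78.435/67)]
    = 3.5359 × [0.0008981 + 0.022584] = 0.08303 m

S_c ≈ 83 mm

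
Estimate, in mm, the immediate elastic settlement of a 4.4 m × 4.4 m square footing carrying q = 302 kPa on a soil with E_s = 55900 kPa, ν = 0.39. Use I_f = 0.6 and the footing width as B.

Immediate (elastic) settlement: S_e = q·B·(1−ν²)/E_s · I_f.
S_e = 302 × 4.4 × (1 − 0.39²) / 55900 × 0.6
    = 302 × 4.4 × 0.8479 / 55900 × 0.6
    = 0.01209 m = 12.09 mm

S_e ≈ 12.1 mm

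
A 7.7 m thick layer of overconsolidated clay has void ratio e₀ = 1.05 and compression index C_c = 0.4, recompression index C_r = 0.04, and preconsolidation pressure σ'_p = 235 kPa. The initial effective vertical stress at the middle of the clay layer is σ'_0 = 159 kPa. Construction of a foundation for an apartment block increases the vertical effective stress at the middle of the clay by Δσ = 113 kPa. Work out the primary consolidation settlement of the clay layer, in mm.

S_c ≈ 121 mm

Final effective stress: σ'_f = 159 + 113 = 272 kPa.
σ'_f = 272 > σ'_p = 235 kPa, so the stress path crosses the preconsolidation pressure — recompression up to σ'_p, then virgin compression beyond:
S_c = H/(1+e₀)·[C_r·log₁₀(σ'_p/σ'_0) + C_c·log₁₀(σ'_f/σ'_p)]
    = 7.7/2.05 × [0.04×log₁₀(235/159) + 0.4×log₁₀(272/235)]
    = 3.7561 × [0.0067868 + 0.0254] = 0.1209 m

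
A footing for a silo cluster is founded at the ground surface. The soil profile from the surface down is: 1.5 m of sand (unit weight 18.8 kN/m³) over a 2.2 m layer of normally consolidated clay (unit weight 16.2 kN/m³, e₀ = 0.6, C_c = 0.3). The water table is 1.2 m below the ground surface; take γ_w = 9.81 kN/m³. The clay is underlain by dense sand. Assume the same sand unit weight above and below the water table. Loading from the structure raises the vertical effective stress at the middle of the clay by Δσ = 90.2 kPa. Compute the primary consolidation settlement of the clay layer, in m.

S_c ≈ 0.239 m

Mid-depth of clay below the ground surface: z = 1.5 + 2.2/2 = 2.6 m.
Total vertical stress at mid-clay: σ_v = 18.8×1.5 + 16.2×1.1 = 46.02 kPa.
Pore pressure: u = 9.81×(2.6 − 1.2) = 13.734 kPa.
Initial effective stress: σ'_0 = σ_v − u = 46.02 − 13.734 = 32.286 kPa.
Final effective stress: σ'_f = σ'_0 + Δσ = 32.286 + 90.2 = 122.49 kPa.
Normally consolidated clay, so the full stress increment lies on the virgin compression line:
S_c = C_c·H/(1+e₀)·log₁₀(σ'_f/σ'_0) = 0.3×2.2/(1+0.6)×log₁₀(122.49/32.286)
    = 0.4125 × 0.57909 = 0.2389 m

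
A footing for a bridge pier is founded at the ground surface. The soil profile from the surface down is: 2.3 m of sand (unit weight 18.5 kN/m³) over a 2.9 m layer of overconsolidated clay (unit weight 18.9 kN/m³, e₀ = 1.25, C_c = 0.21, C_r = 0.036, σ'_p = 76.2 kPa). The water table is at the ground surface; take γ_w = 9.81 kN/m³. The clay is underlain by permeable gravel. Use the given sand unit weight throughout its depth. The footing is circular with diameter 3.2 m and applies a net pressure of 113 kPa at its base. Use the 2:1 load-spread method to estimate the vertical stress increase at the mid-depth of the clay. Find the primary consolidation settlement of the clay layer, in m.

Mid-depth of clay below the ground surface: z = 2.3 + 2.9/2 = 3.75 m.
Total vertical stress at mid-clay: σ_v = 18.5×2.3 + 18.9×1.45 = 69.955 kPa.
Pore pressure: u = 9.81×(3.75 − 0) = 36.788 kPa.
Initial effective stress: σ'_0 = σ_v − u = 69.955 − 36.788 = 33.167 kPa.
Stress increase at mid-clay by the 2:1 spreading method:
Δσ ≈ qD²/(D+z)² = 113×3.2²/(3.2+3.75)² = 23.956 kPa
Final effective stress: σ'_f = 33.167 + 23.956 = 57.123 kPa.
σ'_f = 57.123 ≤ σ'_p = 76.2 kPa, so the clay remains overconsolidated and only the recompression index applies:
S_c = C_r·H/(1+e₀)·log₁₀(σ'_f/σ'_0) = 0.036×2.9/2.25×log₁₀(57.123/33.167)
    = 0.0464 × 0.2361 = 0.01096 m

S_c ≈ 0.011 m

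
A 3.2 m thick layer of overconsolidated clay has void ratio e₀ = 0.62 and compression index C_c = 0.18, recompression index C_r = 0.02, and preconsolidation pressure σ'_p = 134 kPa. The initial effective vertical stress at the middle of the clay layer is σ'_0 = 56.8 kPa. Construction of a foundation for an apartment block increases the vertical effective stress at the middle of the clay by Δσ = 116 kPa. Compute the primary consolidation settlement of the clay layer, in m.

Final effective stress: σ'_f = 56.8 + 116 = 172.8 kPa.
σ'_f = 172.8 > σ'_p = 134 kPa, so the stress path crosses the preconsolidation pressure — recompression up to σ'_p, then virgin compression beyond:
S_c = H/(1+e₀)·[C_r·log₁₀(σ'_p/σ'_0) + C_c·log₁₀(σ'_f/σ'_p)]
    = 3.2/1.62 × [0.02×log₁₀(134/56.8) + 0.18×log₁₀(172.8/134)]
    = 1.9753 × [0.0074551 + 0.019879] = 0.05399 m

S_c ≈ 0.054 m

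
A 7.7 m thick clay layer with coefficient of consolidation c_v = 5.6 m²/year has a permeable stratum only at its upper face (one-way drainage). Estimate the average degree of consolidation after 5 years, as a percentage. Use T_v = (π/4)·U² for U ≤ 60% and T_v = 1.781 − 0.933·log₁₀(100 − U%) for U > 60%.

Drainage path length: H_d = H = 7.7 m (single drainage).
T_v = c_v·t/H_d² = 5.6×5/7.7² = 0.47226.
T_v = 0.47226 corresponds to the U > 60% branch:
U = 1 − 10^((1.781 − T_v)/0.933)/100 = 0.7472

U ≈ 74.7 %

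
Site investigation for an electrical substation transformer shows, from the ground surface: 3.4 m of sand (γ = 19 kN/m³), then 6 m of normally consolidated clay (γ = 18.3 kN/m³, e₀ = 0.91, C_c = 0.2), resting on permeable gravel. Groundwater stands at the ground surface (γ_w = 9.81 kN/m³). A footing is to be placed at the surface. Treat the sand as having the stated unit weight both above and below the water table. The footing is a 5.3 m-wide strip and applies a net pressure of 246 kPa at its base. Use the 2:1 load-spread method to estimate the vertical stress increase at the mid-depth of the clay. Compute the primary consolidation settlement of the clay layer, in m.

Mid-depth of clay below the ground surface: z = 3.4 + 6/2 = 6.4 m.
Total vertical stress at mid-clay: σ_v = 19×3.4 + 18.3×3 = 119.5 kPa.
Pore pressure: u = 9.81×(6.4 − 0) = 62.784 kPa.
Initial effective stress: σ'_0 = σ_v − u = 119.5 − 62.784 = 56.716 kPa.
Stress increase at mid-clay by the 2:1 spreading method:
Δσ = qB/(B+z) = 246×5.3/(5.3+6.4) = 111.44 kPa
Final effective stress: σ'_f = σ'_0 + Δσ = 56.716 + 111.44 = 168.16 kPa.
Normally consolidated clay, so the full stress increment lies on the virgin compression line:
S_c = C_c·H/(1+e₀)·log₁₀(σ'_f/σ'_0) = 0.2×6/(1+0.91)×log₁₀(168.16/56.716)
    = 0.62827 × 0.47202 = 0.2966 m

S_c ≈ 0.297 m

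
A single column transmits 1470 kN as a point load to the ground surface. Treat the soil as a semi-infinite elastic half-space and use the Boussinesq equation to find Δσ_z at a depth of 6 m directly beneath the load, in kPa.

Boussinesq vertical stress below a point load on an elastic half-space:
Δσ_z = 3P/(2πz²) · [1 + (r/z)²]^(−5/2)
r/z = 0/6 = 0; [1+(r/z)²]^(−5/2) = 1.
Δσ_z = 3×1470/(2π×6²) × 1 = 19.496 × 1 = 19.5 kPa

Δσ_z ≈ 19.5 kPa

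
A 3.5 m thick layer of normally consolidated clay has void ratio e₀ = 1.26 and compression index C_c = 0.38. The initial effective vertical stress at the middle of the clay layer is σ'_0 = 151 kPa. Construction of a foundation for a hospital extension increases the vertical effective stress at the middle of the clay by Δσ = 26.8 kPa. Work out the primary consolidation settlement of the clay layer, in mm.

S_c ≈ 41.8 mm

Final effective stress: σ'_f = σ'_0 + Δσ = 151 + 26.8 = 177.8 kPa.
Normally consolidated clay, so the full stress increment lies on the virgin compression line:
S_c = C_c·H/(1+e₀)·log₁₀(σ'_f/σ'_0) = 0.38×3.5/(1+1.26)×log₁₀(177.8/151)
    = 0.5885 × 0.070955 = 0.04176 m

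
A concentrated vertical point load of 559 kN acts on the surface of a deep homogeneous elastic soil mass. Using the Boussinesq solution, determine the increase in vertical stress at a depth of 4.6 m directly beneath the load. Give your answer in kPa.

Δσ_z ≈ 12.6 kPa

Boussinesq vertical stress below a point load on an elastic half-space:
Δσ_z = 3P/(2πz²) · [1 + (r/z)²]^(−5/2)
r/z = 0/4.6 = 0; [1+(r/z)²]^(−5/2) = 1.
Δσ_z = 3×559/(2π×4.6²) × 1 = 12.614 × 1 = 12.61 kPa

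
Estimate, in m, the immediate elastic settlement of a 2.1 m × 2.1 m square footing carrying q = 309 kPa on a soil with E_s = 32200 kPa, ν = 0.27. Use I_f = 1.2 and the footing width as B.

S_e ≈ 0.0224 m

Immediate (elastic) settlement: S_e = q·B·(1−ν²)/E_s · I_f.
S_e = 309 × 2.1 × (1 − 0.27²) / 32200 × 1.2
    = 309 × 2.1 × 0.9271 / 32200 × 1.2
    = 0.02242 m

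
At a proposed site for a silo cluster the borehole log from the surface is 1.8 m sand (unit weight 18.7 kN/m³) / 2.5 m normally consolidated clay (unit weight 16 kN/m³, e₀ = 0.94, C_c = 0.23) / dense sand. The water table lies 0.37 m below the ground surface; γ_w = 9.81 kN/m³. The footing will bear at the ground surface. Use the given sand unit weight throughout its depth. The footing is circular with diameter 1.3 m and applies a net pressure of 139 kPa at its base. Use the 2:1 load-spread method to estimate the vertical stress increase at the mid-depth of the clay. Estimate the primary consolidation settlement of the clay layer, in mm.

Mid-depth of clay below the ground surface: z = 1.8 + 2.5/2 = 3.05 m.
Total vertical stress at mid-clay: σ_v = 18.7×1.8 + 16×1.25 = 53.66 kPa.
Pore pressure: u = 9.81×(3.05 − 0.37) = 26.291 kPa.
Initial effective stress: σ'_0 = σ_v − u = 53.66 − 26.291 = 27.369 kPa.
Stress increase at mid-clay by the 2:1 spreading method:
Δσ ≈ qD²/(D+z)² = 139×1.3²/(1.3+3.05)² = 12.414 kPa
Final effective stress: σ'_f = σ'_0 + Δσ = 27.369 + 12.414 = 39.783 kPa.
Normally consolidated clay, so the full stress increment lies on the virgin compression line:
S_c = C_c·H/(1+e₀)·log₁₀(σ'_f/σ'_0) = 0.23×2.5/(1+0.94)×log₁₀(39.783/27.369)
    = 0.29639 × 0.16244 = 0.04815 m

S_c ≈ 48.1 mm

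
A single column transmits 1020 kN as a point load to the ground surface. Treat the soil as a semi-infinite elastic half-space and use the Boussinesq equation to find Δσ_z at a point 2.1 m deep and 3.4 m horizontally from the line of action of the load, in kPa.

Boussinesq vertical stress below a point load on an elastic half-space:
Δσ_z = 3P/(2πz²) · [1 + (r/z)²]^(−5/2)
r/z = 3.4/2.1 = 1.619; [1+(r/z)²]^(−5/2) = 0.040071.
Δσ_z = 3×1020/(2π×2.1²) × 0.040071 = 110.43 × 0.040071 = 4.425 kPa

Δσ_z ≈ 4.43 kPa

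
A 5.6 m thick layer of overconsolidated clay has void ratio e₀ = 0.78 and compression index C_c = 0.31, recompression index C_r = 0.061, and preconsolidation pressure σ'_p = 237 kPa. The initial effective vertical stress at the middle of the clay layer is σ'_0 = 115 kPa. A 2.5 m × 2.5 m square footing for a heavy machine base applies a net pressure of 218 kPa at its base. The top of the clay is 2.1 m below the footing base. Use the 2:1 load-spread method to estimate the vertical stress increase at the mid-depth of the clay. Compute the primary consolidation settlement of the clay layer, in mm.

S_c ≈ 16.3 mm

Mid-depth of clay below the footing base: z = 2.1 + 5.6/2 = 4.9 m.
Stress increase at mid-clay by the 2:1 spreading method:
Δσ = qBL/((B+z)(L+z)) = 218×2.5×2.5/((2.5+4.9)(2.5+4.9)) = 24.881 kPa
Final effective stress: σ'_f = 115 + 24.881 = 139.88 kPa.
σ'_f = 139.88 ≤ σ'_p = 237 kPa, so the clay remains overconsolidated and only the recompression index applies:
S_c = C_r·H/(1+e₀)·log₁₀(σ'_f/σ'_0) = 0.061×5.6/1.78×log₁₀(139.88/115)
    = 0.19191 × 0.085058 = 0.01632 m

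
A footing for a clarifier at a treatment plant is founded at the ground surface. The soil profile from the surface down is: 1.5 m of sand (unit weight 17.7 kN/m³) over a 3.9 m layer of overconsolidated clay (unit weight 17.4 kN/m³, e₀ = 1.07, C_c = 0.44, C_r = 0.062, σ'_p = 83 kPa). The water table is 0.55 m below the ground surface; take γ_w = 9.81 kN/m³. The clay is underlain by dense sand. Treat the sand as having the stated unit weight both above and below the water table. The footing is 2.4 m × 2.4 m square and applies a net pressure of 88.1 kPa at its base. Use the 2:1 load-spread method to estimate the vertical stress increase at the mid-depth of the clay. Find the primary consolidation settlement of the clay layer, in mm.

S_c ≈ 19.3 mm

Mid-depth of clay below the ground surface: z = 1.5 + 3.9/2 = 3.45 m.
Total vertical stress at mid-clay: σ_v = 17.7×1.5 + 17.4×1.95 = 60.48 kPa.
Pore pressure: u = 9.81×(3.45 − 0.55) = 28.449 kPa.
Initial effective stress: σ'_0 = σ_v − u = 60.48 − 28.449 = 32.031 kPa.
Stress increase at mid-clay by the 2:1 spreading method:
Δσ = qBL/((B+z)(L+z)) = 88.1×2.4×2.4/((2.4+3.45)(2.4+3.45)) = 14.828 kPa
Final effective stress: σ'_f = 32.031 + 14.828 = 46.859 kPa.
σ'_f = 46.859 ≤ σ'_p = 83 kPa, so the clay remains overconsolidated and only the recompression index applies:
S_c = C_r·H/(1+e₀)·log₁₀(σ'_f/σ'_0) = 0.062×3.9/2.07×log₁₀(46.859/32.031)
    = 0.11681 × 0.16522 = 0.0193 m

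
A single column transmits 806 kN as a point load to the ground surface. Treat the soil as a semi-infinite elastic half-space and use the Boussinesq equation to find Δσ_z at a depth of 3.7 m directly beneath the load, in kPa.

Δσ_z ≈ 28.1 kPa

Boussinesq vertical stress below a point load on an elastic half-space:
Δσ_z = 3P/(2πz²) · [1 + (r/z)²]^(−5/2)
r/z = 0/3.7 = 0; [1+(r/z)²]^(−5/2) = 1.
Δσ_z = 3×806/(2π×3.7²) × 1 = 28.111 × 1 = 28.11 kPa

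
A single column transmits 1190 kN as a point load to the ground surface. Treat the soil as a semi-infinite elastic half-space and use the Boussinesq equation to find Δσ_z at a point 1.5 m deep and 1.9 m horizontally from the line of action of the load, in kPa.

Boussinesq vertical stress below a point load on an elastic half-space:
Δσ_z = 3P/(2πz²) · [1 + (r/z)²]^(−5/2)
r/z = 1.9/1.5 = 1.2667; [1+(r/z)²]^(−5/2) = 0.091351.
Δσ_z = 3×1190/(2π×1.5²) × 0.091351 = 252.53 × 0.091351 = 23.07 kPa

Δσ_z ≈ 23.1 kPa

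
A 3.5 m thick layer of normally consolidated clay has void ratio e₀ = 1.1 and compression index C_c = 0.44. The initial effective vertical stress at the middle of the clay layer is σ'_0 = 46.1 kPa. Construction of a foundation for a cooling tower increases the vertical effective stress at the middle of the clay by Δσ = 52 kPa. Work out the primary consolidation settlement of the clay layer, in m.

Final effective stress: σ'_f = σ'_0 + Δσ = 46.1 + 52 = 98.1 kPa.
Normally consolidated clay, so the full stress increment lies on the virgin compression line:
S_c = C_c·H/(1+e₀)·log₁₀(σ'_f/σ'_0) = 0.44×3.5/(1+1.1)×log₁₀(98.1/46.1)
    = 0.73333 × 0.32797 = 0.2405 m

S_c ≈ 0.241 m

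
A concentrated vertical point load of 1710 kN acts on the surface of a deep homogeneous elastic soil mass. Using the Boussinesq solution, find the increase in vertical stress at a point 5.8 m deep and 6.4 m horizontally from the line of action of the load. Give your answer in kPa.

Boussinesq vertical stress below a point load on an elastic half-space:
Δσ_z = 3P/(2πz²) · [1 + (r/z)²]^(−5/2)
r/z = 6.4/5.8 = 1.1034; [1+(r/z)²]^(−5/2) = 0.13655.
Δσ_z = 3×1710/(2π×5.8²) × 0.13655 = 24.271 × 0.13655 = 3.314 kPa

Δσ_z ≈ 3.31 kPa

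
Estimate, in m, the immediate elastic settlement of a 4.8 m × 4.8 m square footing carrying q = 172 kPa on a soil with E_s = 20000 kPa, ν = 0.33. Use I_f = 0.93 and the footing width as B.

Immediate (elastic) settlement: S_e = q·B·(1−ν²)/E_s · I_f.
S_e = 172 × 4.8 × (1 − 0.33²) / 20000 × 0.93
    = 172 × 4.8 × 0.8911 / 20000 × 0.93
    = 0.03421 m

S_e ≈ 0.0342 m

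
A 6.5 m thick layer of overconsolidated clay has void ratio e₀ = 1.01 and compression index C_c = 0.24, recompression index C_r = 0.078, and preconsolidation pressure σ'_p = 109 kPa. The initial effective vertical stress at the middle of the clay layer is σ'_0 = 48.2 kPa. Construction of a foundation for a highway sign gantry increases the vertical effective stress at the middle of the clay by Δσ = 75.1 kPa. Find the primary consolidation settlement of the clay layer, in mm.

S_c ≈ 131 mm

Final effective stress: σ'_f = 48.2 + 75.1 = 123.3 kPa.
σ'_f = 123.3 > σ'_p = 109 kPa, so the stress path crosses the preconsolidation pressure — recompression up to σ'_p, then virgin compression beyond:
S_c = H/(1+e₀)·[C_r·log₁₀(σ'_p/σ'_0) + C_c·log₁₀(σ'_f/σ'_p)]
    = 6.5/2.01 × [0.078×log₁₀(109/48.2) + 0.24×log₁₀(123.3/109)]
    = 3.2338 × [0.027642 + 0.012849] = 0.1309 m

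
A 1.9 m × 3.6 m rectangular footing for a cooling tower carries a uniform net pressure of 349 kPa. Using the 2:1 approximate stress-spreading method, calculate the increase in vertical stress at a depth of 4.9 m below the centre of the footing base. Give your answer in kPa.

By the 2:1 method the load spreads at 1 horizontal : 2 vertical, so at depth z the loaded area has grown by z in each plan dimension:
Δσ = qBL/((B+z)(L+z)) = 349×1.9×3.6/((1.9+4.9)(3.6+4.9)) = 41.3 kPa

Δσ_z ≈ 41.3 kPa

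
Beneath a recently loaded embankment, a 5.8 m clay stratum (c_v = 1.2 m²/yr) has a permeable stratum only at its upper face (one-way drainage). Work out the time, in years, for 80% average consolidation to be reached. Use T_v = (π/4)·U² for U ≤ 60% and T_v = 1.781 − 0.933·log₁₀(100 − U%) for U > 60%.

t ≈ 15.9 years

Drainage path length: H_d = H = 5.8 m (single drainage).
U > 60%: T_v = 1.781 − 0.933·log₁₀(100 − 80) = 0.56714.
t = T_v·H_d²/c_v = 0.56714×5.8²/1.2 = 15.9 years.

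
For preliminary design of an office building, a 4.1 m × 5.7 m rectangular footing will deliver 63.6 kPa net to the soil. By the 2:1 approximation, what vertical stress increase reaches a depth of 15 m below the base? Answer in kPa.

Δσ_z ≈ 3.76 kPa

By the 2:1 method the load spreads at 1 horizontal : 2 vertical, so at depth z the loaded area has grown by z in each plan dimension:
Δσ = qBL/((B+z)(L+z)) = 63.6×4.1×5.7/((4.1+15)(5.7+15)) = 3.7593 kPa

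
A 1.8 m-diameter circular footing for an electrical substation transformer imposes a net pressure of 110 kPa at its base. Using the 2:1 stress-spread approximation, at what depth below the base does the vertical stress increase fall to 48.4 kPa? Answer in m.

z ≈ 0.914 m

2:1 spreading — at depth z the loaded area has grown by z in each plan dimension:
qD²/(D+z)² = Δσ_z ⇒ z = D(√(q/Δσ_z) − 1) = 1.8×(√(110/48.4) − 1) = 0.9136 m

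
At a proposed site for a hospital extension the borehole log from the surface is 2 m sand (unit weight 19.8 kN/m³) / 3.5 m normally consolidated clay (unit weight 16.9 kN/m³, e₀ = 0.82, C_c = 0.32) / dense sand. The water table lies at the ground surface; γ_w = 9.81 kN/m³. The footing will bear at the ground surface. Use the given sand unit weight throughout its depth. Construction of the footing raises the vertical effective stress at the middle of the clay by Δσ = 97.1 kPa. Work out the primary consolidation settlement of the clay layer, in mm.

S_c ≈ 370 mm

Mid-depth of clay below the ground surface: z = 2 + 3.5/2 = 3.75 m.
Total vertical stress at mid-clay: σ_v = 19.8×2 + 16.9×1.75 = 69.175 kPa.
Pore pressure: u = 9.81×(3.75 − 0) = 36.788 kPa.
Initial effective stress: σ'_0 = σ_v − u = 69.175 − 36.788 = 32.387 kPa.
Final effective stress: σ'_f = σ'_0 + Δσ = 32.387 + 97.1 = 129.49 kPa.
Normally consolidated clay, so the full stress increment lies on the virgin compression line:
S_c = C_c·H/(1+e₀)·log₁₀(σ'_f/σ'_0) = 0.32×3.5/(1+0.82)×log₁₀(129.49/32.387)
    = 0.61538 × 0.60187 = 0.3704 m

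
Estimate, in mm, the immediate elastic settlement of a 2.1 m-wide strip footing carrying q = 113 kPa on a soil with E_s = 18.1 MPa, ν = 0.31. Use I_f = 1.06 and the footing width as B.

Immediate (elastic) settlement: S_e = q·B·(1−ν²)/E_s · I_f.
E_s = 18.1 MPa = 18100 kPa.
S_e = 113 × 2.1 × (1 − 0.31²) / 18100 × 1.06
    = 113 × 2.1 × 0.9039 / 18100 × 1.06
    = 0.01256 m = 12.56 mm

S_e ≈ 12.6 mm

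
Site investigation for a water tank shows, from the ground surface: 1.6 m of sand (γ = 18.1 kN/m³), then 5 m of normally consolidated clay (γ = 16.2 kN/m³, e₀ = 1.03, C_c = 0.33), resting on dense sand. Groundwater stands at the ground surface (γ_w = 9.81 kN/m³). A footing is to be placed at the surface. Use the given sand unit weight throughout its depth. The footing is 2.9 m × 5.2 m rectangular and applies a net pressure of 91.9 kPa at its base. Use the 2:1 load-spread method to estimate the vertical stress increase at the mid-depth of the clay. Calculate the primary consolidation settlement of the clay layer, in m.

Mid-depth of clay below the ground surface: z = 1.6 + 5/2 = 4.1 m.
Total vertical stress at mid-clay: σ_v = 18.1×1.6 + 16.2×2.5 = 69.46 kPa.
Pore pressure: u = 9.81×(4.1 − 0) = 40.221 kPa.
Initial effective stress: σ'_0 = σ_v − u = 69.46 − 40.221 = 29.239 kPa.
Stress increase at mid-clay by the 2:1 spreading method:
Δσ = qBL/((B+z)(L+z)) = 91.9×2.9×5.2/((2.9+4.1)(5.2+4.1)) = 21.288 kPa
Final effective stress: σ'_f = σ'_0 + Δσ = 29.239 + 21.288 = 50.527 kPa.
Normally consolidated clay, so the full stress increment lies on the virgin compression line:
S_c = C_c·H/(1+e₀)·log₁₀(σ'_f/σ'_0) = 0.33×5/(1+1.03)×log₁₀(50.527/29.239)
    = 0.81281 × 0.23756 = 0.1931 m

S_c ≈ 0.193 m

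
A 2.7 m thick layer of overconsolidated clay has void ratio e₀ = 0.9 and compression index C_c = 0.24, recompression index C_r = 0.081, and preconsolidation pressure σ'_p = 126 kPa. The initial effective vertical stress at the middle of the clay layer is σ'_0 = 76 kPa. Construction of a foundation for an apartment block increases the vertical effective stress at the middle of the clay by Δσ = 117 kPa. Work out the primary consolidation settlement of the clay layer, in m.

S_c ≈ 0.0884 m

Final effective stress: σ'_f = 76 + 117 = 193 kPa.
σ'_f = 193 > σ'_p = 126 kPa, so the stress path crosses the preconsolidation pressure — recompression up to σ'_p, then virgin compression beyond:
S_c = H/(1+e₀)·[C_r·log₁₀(σ'_p/σ'_0) + C_c·log₁₀(σ'_f/σ'_p)]
    = 2.7/1.9 × [0.081×log₁₀(126/76) + 0.24×log₁₀(193/126)]
    = 1.4211 × [0.017784 + 0.044445] = 0.08843 m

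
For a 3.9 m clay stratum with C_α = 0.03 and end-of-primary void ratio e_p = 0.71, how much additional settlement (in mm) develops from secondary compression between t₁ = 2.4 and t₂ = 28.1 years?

Secondary compression: S_s = C_α·H/(1+e_p)·log₁₀(t₂/t₁)
S_s = 0.03×3.9/(1+0.71)×log₁₀(28.1/2.4)
    = 0.06842 × 1.068 = 0.07311 m

S_s ≈ 73.1 mm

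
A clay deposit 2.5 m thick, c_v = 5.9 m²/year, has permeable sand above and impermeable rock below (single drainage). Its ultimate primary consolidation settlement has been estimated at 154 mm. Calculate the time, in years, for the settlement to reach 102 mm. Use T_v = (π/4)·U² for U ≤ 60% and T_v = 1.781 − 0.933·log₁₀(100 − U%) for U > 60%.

t ≈ 0.376 years

Drainage path length: H_d = H = 2.5 m (single drainage).
U = S(t)/S_ult = 102/154 = 0.6623.
U > 60%: T_v = 1.781 − 0.933·log₁₀(100 − 66.234) = 0.35493.
t = T_v·H_d²/c_v = 0.35493×2.5²/5.9 = 0.376 years.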